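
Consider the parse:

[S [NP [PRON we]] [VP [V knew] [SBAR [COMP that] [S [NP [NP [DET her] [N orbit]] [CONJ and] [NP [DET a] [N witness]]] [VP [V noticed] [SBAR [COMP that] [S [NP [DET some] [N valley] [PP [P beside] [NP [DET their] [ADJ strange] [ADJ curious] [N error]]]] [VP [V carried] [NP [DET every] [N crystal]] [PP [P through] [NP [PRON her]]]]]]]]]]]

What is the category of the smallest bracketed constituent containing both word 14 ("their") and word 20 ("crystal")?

S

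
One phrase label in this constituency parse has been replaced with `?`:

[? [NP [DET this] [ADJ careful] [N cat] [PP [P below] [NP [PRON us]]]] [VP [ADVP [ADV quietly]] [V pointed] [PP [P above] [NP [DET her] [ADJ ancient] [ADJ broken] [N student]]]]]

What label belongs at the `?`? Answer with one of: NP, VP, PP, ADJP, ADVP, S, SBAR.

S

Looking at what the `?` directly dominates — NP, VP — this is a clause (S).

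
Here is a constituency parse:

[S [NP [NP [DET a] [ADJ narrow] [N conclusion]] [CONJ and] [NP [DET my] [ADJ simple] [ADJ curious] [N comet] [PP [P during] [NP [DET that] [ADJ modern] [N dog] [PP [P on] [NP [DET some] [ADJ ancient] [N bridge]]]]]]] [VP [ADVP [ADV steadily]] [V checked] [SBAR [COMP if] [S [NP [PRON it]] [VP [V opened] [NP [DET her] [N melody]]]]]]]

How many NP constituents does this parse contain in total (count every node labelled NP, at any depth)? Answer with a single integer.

7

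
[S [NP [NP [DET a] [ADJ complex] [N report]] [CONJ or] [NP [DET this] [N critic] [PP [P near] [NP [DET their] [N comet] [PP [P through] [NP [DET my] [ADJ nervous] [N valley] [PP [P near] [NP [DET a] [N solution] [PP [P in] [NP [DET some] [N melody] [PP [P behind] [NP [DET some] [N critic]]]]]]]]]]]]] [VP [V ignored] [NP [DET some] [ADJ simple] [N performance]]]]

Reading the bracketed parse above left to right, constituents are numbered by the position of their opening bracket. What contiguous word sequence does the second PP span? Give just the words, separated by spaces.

Opening `[PP` markers occur at word positions 7, 10, 14, 17, 20; the second of these opens the constituent [PP through my nervous valley near a solution in some melody behind some critic].

through my nervous valley near a solution in some melody behind some critic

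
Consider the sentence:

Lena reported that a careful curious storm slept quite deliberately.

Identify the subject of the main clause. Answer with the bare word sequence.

"Lena" is the NP that combines with the VP headed by "reported" to form the main clause — the subject.

Lena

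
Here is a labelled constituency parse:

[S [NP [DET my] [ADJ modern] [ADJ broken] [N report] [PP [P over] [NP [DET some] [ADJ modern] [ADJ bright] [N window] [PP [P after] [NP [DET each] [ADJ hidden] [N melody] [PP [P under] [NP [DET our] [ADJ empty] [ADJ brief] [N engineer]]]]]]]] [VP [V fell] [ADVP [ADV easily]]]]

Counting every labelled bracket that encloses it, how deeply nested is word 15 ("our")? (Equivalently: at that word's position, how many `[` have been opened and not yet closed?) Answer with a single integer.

9

The word sits inside DET, which is inside NP, inside PP, inside NP, inside PP, inside NP, inside PP, inside NP, inside S — 9 brackets in all.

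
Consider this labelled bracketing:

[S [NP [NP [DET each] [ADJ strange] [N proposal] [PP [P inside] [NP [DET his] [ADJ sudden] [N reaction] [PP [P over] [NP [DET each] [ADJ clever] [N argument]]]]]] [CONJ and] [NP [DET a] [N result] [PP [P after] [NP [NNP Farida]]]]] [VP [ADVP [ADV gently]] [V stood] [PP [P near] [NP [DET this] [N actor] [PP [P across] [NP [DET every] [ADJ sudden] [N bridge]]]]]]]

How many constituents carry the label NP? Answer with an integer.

The NP constituents are: [NP each strange proposal inside his sudden reaction over each clever argument and a result after Farida]; [NP each strange proposal inside his sudden reaction over each clever argument]; [NP his sudden reaction over each clever argument]; [NP each clever argument]; [NP a result after Farida]; [NP Farida] …. Total: 8.

8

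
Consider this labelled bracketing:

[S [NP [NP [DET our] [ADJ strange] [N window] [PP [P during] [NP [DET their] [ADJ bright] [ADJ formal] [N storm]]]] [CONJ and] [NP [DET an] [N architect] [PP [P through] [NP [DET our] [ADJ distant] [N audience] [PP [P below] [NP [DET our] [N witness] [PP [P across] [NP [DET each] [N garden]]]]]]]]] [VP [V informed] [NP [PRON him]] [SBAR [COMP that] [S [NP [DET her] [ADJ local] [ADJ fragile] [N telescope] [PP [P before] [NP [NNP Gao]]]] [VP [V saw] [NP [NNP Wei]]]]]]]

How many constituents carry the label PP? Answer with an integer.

5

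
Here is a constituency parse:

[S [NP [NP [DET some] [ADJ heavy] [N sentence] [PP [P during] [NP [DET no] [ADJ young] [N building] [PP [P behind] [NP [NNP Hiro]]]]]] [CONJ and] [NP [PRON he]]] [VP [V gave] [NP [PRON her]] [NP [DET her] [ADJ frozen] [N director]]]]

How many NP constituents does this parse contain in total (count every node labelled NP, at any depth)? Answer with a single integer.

7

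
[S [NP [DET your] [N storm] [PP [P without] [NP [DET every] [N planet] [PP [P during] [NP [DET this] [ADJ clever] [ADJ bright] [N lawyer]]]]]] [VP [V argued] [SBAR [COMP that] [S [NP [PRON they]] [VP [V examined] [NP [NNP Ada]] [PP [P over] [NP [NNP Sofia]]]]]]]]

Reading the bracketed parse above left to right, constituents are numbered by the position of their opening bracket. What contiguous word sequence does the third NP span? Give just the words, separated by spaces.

Opening `[NP` markers occur at word positions 1, 4, 7, 13, 15, 17; the third of these opens the constituent [NP this clever bright lawyer].

this clever bright lawyer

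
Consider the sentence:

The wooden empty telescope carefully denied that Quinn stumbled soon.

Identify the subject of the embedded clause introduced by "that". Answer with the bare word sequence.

Quinn

The subject of the embedded clause introduced by "that" is the NP immediately before the verb "stumbled": "Quinn".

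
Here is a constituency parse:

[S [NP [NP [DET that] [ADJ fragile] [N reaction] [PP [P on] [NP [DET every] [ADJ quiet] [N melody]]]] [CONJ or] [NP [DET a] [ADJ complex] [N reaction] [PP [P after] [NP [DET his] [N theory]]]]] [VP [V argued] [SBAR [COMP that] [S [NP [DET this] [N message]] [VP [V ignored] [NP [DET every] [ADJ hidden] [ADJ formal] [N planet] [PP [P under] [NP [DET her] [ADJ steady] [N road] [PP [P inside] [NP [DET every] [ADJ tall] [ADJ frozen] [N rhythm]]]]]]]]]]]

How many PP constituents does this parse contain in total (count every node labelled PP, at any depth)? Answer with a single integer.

4

Listing each PP by its span: [PP on every quiet melody]; [PP after his theory]; [PP under her steady road inside every tall frozen rhythm]; [PP inside every tall frozen rhythm] — that makes 4.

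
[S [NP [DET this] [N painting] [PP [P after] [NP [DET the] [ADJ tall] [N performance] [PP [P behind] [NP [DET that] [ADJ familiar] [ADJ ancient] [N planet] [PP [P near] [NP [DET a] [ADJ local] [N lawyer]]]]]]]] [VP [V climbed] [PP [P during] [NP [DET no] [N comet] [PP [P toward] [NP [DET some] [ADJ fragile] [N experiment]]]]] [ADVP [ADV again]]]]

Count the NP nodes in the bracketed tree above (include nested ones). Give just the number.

6

The NP constituents are: [NP this painting after the tall performance behind that familiar ancient planet near a local lawyer]; [NP the tall performance behind that familiar ancient planet near a local lawyer]; [NP that familiar ancient planet near a local lawyer]; [NP a local lawyer]; [NP no comet toward some fragile experiment]; [NP some fragile experiment]. Total: 6.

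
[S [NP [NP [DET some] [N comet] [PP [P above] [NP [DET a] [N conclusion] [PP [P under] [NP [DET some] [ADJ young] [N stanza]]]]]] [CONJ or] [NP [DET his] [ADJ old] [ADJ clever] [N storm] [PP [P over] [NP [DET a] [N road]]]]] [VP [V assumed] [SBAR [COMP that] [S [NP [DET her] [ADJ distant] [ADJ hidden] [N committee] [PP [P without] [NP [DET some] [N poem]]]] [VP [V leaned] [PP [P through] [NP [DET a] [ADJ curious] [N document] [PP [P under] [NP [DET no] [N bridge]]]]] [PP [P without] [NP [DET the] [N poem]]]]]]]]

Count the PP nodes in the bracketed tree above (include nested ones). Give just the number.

7

The PP constituents are: [PP above a conclusion under some young stanza]; [PP under some young stanza]; [PP over a road]; [PP without some poem]; [PP through a curious document under no bridge]; [PP under no bridge] …. Total: 7.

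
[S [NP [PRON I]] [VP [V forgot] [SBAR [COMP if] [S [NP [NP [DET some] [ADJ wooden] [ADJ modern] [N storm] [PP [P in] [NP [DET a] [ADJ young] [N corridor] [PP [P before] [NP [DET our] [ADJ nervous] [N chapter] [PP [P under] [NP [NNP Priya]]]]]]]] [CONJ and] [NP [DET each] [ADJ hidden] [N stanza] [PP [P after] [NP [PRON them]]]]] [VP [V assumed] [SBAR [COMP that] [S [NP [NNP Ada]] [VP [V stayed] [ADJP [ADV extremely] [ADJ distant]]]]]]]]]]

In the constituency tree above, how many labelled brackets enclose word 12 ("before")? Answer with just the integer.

10

Path from the root down to the word: S → VP → SBAR → S → NP → NP → PP → NP → PP → P. That is 10 enclosing brackets.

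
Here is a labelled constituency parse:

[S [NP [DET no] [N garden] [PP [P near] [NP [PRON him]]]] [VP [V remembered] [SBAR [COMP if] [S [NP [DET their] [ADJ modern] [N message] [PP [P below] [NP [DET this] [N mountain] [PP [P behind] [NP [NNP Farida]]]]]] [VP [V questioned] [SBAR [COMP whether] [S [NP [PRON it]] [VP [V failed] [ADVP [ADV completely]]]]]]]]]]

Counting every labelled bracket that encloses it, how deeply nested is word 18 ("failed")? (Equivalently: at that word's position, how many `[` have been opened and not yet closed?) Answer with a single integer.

Path from the root down to the word: S → VP → SBAR → S → VP → SBAR → S → VP → V. That is 9 enclosing brackets.

9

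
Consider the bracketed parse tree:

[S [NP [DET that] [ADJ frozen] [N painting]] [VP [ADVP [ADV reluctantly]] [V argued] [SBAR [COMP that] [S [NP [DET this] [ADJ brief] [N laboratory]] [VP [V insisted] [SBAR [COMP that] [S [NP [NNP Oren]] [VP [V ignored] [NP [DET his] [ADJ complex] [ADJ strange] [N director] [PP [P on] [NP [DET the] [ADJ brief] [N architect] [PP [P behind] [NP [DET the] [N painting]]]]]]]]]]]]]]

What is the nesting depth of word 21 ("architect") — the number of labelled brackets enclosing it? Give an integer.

Path from the root down to the word: S → VP → SBAR → S → VP → SBAR → S → VP → NP → PP → NP → N. That is 12 enclosing brackets.

12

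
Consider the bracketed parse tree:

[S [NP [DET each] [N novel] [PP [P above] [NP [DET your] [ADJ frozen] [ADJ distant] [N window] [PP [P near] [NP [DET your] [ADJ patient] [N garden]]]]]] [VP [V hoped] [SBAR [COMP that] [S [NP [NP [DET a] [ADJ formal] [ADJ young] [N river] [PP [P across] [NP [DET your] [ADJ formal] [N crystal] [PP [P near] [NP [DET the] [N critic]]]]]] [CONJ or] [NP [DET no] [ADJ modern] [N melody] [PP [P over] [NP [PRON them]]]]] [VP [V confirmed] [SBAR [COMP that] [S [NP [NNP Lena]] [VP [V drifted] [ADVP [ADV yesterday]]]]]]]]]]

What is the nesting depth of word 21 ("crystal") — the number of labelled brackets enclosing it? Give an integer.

9

Path from the root down to the word: S → VP → SBAR → S → NP → NP → PP → NP → N. That is 9 enclosing brackets.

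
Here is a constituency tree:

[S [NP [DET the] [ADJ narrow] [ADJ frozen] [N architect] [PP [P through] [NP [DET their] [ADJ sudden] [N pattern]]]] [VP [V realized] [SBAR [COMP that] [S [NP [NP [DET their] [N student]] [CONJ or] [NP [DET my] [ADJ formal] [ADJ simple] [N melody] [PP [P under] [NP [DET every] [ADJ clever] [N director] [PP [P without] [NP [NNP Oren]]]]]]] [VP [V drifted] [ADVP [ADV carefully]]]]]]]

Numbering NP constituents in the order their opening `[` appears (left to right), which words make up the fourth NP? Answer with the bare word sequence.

Opening `[NP` markers occur at word positions 1, 6, 11, 11, 14, 19, 23; the fourth of these opens the constituent [NP their student].

their student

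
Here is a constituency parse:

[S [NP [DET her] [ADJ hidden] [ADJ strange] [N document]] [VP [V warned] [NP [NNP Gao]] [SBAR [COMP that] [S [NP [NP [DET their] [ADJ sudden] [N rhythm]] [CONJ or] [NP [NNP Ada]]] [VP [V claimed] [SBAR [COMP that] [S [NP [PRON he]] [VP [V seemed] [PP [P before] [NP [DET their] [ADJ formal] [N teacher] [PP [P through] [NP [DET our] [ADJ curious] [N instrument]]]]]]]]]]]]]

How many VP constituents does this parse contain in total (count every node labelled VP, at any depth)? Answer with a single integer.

3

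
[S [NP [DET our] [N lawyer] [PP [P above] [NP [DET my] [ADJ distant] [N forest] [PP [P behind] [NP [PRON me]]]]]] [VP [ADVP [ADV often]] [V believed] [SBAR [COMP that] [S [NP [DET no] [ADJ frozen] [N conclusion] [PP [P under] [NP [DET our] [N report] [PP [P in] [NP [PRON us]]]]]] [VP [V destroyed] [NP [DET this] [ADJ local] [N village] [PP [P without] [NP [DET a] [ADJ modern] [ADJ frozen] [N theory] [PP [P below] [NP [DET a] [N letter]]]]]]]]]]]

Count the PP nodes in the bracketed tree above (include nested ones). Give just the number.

Scanning left to right, an opening `[PP` appears at word positions 3, 7, 15, 18, 24, 29 — 6 in total.

6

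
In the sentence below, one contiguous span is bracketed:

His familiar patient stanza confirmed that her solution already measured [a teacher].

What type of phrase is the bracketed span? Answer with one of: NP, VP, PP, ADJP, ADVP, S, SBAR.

The span is built around the noun "teacher" — a noun phrase (NP).

NP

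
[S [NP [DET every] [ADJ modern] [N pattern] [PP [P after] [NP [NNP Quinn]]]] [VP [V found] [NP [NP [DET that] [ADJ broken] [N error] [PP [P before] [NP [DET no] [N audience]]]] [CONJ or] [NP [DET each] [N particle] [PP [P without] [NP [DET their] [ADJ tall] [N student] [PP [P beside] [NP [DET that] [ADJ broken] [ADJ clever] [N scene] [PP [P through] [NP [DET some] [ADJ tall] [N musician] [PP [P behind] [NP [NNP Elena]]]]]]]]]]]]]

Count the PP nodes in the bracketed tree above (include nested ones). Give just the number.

6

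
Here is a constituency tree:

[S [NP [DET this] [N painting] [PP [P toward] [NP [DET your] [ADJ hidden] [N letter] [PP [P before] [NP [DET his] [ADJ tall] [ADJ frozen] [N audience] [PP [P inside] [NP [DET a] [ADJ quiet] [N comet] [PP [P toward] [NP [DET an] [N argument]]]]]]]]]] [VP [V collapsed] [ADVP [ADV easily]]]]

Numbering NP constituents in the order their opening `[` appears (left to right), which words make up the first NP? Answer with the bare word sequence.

Opening `[NP` markers occur at word positions 1, 4, 8, 13, 17; the first of these opens the constituent [NP this painting toward your hidden letter before his tall frozen audience inside a quiet comet toward an argument].

this painting toward your hidden letter before his tall frozen audience inside a quiet comet toward an argument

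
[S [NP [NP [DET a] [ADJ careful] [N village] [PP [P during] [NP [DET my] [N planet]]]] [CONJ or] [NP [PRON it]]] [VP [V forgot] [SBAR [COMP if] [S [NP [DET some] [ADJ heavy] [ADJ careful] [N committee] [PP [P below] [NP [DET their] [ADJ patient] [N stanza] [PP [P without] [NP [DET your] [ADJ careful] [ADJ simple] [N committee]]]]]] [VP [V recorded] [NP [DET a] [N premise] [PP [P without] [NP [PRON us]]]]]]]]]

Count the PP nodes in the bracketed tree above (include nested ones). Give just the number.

4

The PP constituents are: [PP during my planet]; [PP below their patient stanza without your careful simple committee]; [PP without your careful simple committee]; [PP without us]. Total: 4.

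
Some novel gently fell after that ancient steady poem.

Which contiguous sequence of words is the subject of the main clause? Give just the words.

some novel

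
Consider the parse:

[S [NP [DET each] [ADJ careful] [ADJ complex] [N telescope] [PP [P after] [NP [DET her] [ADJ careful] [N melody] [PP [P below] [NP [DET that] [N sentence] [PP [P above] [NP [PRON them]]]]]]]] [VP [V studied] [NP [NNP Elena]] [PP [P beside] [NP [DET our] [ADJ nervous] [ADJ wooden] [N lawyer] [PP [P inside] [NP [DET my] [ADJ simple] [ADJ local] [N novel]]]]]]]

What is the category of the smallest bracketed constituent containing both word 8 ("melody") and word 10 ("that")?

Both words fall inside [NP her careful melody below that sentence above them] (words 6–13), and no smaller constituent contains them both. Label: NP.

NP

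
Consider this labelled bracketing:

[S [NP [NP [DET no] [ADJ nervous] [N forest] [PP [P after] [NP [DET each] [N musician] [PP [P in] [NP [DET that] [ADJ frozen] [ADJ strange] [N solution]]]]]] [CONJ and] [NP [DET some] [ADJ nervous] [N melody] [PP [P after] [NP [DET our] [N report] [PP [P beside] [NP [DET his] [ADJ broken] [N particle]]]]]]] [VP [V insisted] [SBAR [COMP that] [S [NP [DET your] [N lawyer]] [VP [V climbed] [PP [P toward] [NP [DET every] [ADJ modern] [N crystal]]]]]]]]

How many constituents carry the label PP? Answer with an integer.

5

Listing each PP by its span: [PP after each musician in that frozen strange solution]; [PP in that frozen strange solution]; [PP after our report beside his broken particle]; [PP beside his broken particle]; [PP toward every modern crystal] — that makes 5.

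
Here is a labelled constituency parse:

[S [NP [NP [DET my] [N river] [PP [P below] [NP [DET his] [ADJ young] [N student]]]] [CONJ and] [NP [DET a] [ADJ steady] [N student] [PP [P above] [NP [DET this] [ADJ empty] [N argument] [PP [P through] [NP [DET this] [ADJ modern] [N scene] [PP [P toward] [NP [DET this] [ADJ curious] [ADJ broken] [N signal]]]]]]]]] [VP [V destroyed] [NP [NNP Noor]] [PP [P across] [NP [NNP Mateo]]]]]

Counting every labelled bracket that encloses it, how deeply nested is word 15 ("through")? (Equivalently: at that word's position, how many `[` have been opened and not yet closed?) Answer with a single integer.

7

Counting open brackets not yet closed at "through": [S [NP [NP [PP [NP [PP [P = 7.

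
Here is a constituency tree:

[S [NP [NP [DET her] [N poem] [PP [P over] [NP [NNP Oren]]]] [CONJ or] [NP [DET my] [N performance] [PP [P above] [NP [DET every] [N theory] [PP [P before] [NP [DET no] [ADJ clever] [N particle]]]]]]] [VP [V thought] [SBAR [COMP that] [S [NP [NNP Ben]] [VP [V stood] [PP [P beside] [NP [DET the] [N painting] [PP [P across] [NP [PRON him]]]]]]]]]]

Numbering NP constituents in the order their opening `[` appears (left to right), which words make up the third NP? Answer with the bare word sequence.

Oren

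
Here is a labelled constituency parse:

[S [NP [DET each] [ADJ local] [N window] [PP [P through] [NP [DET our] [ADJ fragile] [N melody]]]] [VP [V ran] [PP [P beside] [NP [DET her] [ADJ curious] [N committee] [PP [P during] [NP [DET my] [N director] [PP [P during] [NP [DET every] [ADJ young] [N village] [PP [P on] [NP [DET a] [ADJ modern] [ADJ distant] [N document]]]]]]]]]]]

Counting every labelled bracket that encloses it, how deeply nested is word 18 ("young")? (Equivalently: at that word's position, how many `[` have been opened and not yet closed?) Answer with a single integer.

9

Counting open brackets not yet closed at "young": [S [VP [PP [NP [PP [NP [PP [NP [ADJ = 9.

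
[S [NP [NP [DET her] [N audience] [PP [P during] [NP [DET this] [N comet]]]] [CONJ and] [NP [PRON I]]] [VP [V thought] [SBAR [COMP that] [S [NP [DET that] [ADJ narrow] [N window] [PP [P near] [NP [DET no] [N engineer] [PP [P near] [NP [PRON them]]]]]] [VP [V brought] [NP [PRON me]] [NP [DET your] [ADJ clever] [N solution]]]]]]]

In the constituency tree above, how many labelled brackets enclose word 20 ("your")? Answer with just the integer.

7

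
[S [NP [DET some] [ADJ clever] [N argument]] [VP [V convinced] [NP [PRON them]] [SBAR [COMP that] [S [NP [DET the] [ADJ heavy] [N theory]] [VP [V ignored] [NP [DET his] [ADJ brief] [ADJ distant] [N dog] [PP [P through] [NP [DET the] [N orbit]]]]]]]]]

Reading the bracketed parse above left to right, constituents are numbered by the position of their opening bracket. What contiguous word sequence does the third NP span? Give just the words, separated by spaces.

the heavy theory

Opening `[NP` markers occur at word positions 1, 5, 7, 11, 16; the third of these opens the constituent [NP the heavy theory].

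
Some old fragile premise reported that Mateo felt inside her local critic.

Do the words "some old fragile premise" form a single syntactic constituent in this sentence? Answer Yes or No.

"some old fragile premise" is exactly the noun phrase [NP some old fragile premise], a complete constituent.

Yes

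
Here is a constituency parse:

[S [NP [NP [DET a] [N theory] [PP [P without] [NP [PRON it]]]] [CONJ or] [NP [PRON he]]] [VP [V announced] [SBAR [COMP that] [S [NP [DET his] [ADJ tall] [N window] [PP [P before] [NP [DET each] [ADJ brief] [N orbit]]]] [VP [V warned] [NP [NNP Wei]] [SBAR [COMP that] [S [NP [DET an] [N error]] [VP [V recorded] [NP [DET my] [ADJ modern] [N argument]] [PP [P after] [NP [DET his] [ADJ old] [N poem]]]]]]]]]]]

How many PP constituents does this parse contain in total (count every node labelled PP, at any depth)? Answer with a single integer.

3

Scanning left to right, an opening `[PP` appears at word positions 3, 12, 25 — 3 in total.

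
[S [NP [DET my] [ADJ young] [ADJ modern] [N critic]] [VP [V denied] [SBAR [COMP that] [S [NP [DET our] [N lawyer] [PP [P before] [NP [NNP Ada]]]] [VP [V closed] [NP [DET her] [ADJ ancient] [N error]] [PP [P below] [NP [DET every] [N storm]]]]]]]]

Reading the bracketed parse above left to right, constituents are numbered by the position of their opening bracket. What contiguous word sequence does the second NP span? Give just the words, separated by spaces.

our lawyer before Ada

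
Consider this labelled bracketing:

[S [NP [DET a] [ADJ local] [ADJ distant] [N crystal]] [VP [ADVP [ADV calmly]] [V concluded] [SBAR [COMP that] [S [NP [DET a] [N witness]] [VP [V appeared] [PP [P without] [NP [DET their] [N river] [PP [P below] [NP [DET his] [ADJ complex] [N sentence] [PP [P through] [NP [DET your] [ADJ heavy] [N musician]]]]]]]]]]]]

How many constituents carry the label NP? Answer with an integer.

5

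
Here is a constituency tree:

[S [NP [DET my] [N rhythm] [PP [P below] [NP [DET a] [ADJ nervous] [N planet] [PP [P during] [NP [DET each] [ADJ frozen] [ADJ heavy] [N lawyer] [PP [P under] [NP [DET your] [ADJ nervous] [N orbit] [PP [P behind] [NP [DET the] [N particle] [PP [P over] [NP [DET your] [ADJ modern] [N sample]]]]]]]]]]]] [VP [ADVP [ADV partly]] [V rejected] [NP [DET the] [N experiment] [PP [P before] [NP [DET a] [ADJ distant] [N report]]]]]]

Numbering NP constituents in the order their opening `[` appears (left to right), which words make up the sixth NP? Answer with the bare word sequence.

Opening `[NP` markers occur at word positions 1, 4, 8, 13, 17, 20, 25, 28; the sixth of these opens the constituent [NP your modern sample].

your modern sample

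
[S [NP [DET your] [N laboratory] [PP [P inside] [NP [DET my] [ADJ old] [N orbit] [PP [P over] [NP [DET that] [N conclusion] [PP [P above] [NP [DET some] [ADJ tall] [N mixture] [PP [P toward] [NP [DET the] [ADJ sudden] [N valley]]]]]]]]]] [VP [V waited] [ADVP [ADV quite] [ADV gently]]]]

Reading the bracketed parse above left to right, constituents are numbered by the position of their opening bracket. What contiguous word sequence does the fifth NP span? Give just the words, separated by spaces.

the sudden valley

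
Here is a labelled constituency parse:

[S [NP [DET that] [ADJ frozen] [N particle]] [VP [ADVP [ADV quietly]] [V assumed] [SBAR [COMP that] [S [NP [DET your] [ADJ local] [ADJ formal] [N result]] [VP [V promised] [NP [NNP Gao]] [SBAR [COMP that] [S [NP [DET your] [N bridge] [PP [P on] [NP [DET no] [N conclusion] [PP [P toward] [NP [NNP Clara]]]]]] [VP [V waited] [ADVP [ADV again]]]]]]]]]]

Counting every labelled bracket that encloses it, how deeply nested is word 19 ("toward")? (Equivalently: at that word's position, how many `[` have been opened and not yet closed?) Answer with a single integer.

Path from the root down to the word: S → VP → SBAR → S → VP → SBAR → S → NP → PP → NP → PP → P. That is 12 enclosing brackets.

12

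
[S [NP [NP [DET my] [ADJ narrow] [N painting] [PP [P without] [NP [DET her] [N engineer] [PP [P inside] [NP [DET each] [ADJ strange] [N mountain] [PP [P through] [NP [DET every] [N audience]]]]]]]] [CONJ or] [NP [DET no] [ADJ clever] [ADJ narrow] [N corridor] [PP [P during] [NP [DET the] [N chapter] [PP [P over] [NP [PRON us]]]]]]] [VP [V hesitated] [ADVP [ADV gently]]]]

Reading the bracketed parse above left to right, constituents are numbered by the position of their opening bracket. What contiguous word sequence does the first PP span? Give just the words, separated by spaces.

Opening `[PP` markers occur at word positions 4, 7, 11, 19, 22; the first of these opens the constituent [PP without her engineer inside each strange mountain through every audience].

without her engineer inside each strange mountain through every audience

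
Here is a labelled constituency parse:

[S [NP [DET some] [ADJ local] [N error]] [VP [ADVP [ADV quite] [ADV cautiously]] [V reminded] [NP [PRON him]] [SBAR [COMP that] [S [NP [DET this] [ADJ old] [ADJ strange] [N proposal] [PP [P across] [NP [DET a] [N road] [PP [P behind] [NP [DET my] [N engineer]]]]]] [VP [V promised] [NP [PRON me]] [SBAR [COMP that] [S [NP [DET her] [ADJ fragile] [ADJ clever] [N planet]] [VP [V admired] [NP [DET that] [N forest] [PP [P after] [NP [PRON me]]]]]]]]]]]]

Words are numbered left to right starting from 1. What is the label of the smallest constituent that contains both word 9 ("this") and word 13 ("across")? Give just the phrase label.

NP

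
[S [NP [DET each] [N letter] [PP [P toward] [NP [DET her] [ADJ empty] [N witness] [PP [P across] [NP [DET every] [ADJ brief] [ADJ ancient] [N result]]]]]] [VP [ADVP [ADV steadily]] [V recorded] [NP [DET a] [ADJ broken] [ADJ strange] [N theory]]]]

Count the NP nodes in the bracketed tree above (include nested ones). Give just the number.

The NP constituents are: [NP each letter toward her empty witness across every brief ancient result]; [NP her empty witness across every brief ancient result]; [NP every brief ancient result]; [NP a broken strange theory]. Total: 4.

4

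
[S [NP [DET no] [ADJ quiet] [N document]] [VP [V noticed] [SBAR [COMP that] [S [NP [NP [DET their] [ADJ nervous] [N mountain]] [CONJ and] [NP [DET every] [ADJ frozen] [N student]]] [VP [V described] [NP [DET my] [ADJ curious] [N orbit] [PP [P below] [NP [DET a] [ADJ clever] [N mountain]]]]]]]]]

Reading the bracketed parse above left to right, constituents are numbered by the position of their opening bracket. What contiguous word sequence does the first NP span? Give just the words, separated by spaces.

no quiet document

The NP opening brackets appear, in order, over: "no quiet document"; "their nervous mountain and every frozen student"; "their nervous mountain"; "every frozen student"; "my curious orbit below a clever mountain"; "a clever mountain". The first one spans "no quiet document".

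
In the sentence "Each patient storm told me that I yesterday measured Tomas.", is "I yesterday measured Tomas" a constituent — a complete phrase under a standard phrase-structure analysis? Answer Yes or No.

Yes

These words form the whole clause headed by "measured", so yes — one constituent.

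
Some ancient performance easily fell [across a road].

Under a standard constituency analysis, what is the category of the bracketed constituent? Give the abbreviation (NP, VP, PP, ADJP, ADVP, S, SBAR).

PP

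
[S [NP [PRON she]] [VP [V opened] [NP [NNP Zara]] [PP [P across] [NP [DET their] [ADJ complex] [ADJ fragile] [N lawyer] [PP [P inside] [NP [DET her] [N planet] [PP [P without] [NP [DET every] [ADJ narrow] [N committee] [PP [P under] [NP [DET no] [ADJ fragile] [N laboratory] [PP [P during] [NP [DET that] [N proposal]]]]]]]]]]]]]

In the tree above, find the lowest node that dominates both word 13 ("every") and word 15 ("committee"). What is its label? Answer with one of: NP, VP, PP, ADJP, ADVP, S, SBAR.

NP

Word 13 lies under S → VP → PP → NP → PP → NP → PP → NP → DET; word 15 lies under S → VP → PP → NP → PP → NP → PP → NP → N. The lowest shared node is the NP.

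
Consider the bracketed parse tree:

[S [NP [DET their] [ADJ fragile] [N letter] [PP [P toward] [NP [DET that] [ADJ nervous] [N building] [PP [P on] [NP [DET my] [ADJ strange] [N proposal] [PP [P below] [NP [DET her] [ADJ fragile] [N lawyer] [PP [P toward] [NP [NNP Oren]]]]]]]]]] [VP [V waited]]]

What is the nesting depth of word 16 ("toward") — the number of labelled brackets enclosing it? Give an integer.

The word sits inside P, which is inside PP, inside NP, inside PP, inside NP, inside PP, inside NP, inside PP, inside NP, inside S — 10 brackets in all.

10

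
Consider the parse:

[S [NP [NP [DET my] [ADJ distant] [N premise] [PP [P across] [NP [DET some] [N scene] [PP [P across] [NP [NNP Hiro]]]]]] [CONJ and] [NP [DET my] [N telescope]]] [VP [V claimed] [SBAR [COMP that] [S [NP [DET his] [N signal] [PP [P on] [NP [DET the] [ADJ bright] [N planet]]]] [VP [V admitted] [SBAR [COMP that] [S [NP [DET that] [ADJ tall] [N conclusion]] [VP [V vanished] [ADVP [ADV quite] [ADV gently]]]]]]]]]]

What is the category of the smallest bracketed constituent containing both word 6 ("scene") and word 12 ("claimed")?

The smallest bracket enclosing both words is [S my distant premise across some scene across Hiro and my telescope claimed that his signal on the bright planet admitted that that tall conclusion vanished quite gently], so the label is S.

S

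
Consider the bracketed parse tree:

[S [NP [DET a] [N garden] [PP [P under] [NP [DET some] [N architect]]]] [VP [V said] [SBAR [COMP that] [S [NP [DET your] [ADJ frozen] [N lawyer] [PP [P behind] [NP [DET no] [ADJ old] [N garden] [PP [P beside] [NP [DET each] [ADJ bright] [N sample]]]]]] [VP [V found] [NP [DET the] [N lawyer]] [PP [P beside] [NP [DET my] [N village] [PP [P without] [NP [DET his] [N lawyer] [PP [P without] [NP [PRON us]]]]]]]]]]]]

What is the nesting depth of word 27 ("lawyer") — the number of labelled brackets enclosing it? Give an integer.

10

Counting open brackets not yet closed at "lawyer": [S [VP [SBAR [S [VP [PP [NP [PP [NP [N = 10.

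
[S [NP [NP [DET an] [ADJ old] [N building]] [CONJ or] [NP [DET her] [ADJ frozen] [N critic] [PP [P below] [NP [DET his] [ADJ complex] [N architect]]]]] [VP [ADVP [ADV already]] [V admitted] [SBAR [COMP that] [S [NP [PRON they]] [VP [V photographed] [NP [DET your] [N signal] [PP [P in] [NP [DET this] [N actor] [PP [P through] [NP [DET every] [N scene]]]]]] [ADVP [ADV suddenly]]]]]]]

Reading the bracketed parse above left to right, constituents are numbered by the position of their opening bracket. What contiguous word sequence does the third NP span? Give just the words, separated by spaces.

her frozen critic below his complex architect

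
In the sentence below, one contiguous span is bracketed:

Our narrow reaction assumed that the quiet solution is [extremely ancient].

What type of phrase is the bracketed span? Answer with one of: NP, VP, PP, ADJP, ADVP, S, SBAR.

ADJP

The bracketed span "extremely ancient" is headed by "ancient", making it an adjective phrase (ADJP).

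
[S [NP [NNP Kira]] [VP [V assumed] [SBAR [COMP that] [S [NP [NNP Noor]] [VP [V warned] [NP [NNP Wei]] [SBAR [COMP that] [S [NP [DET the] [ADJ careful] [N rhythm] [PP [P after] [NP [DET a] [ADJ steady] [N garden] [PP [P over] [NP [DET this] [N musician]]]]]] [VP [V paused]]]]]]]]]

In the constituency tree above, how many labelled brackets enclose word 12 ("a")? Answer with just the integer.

11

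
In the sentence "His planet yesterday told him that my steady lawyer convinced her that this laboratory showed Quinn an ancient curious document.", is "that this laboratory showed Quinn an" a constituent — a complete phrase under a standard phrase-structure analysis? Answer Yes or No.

No

The sequence begins inside the complementizer "that" and ends inside the clause "this laboratory showed Quinn an ancient curious document"; it crosses a phrase boundary, so no single node in the tree spans exactly those words.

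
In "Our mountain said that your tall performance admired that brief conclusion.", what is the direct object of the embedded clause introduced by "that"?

Within the embedded clause introduced by "that", the direct object of "admired" is "that brief conclusion".

that brief conclusion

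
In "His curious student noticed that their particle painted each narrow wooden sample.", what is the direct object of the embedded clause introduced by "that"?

each narrow wooden sample

The verb of the embedded clause introduced by "that" is "painted"; its direct object is the NP "each narrow wooden sample".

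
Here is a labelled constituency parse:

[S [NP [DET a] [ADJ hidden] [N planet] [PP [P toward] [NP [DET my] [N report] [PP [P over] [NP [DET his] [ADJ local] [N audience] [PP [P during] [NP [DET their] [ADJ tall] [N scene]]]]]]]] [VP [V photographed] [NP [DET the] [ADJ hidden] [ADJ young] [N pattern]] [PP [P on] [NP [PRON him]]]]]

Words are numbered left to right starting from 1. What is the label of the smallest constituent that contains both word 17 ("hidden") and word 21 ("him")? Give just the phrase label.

VP

The smallest bracket enclosing both words is [VP photographed the hidden young pattern on him], so the label is VP.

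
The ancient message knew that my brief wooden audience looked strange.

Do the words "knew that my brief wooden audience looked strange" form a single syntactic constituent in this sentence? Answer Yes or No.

The sequence corresponds to a single VP node — the verb phrase "knew that my brief wooden audience looked strange".

Yes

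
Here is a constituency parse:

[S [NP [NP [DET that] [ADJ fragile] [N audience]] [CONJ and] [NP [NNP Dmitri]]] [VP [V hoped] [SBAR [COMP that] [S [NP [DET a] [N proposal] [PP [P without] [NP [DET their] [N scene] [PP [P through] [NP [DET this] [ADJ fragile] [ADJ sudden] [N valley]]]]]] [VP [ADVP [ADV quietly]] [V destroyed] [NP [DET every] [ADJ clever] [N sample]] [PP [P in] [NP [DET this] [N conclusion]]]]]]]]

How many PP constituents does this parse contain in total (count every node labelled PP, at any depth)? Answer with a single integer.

The PP constituents are: [PP without their scene through this fragile sudden valley]; [PP through this fragile sudden valley]; [PP in this conclusion]. Total: 3.

3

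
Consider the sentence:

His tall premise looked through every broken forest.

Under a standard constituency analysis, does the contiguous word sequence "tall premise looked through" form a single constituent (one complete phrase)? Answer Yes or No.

No

"tall" belongs to the noun phrase "his tall premise" while "through" belongs to the verb phrase "looked through every broken forest"; a span that runs across that boundary is not a single phrase.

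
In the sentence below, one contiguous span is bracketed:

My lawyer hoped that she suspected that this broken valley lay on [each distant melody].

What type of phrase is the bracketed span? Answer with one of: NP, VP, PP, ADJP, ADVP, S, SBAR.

The bracketed span "each distant melody" is headed by "melody", making it a noun phrase (NP).

NP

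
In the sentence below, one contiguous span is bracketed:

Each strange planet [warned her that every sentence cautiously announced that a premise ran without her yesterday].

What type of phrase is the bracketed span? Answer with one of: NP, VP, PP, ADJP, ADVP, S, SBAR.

The span is built around the verb "warned" — a verb phrase (VP).

VP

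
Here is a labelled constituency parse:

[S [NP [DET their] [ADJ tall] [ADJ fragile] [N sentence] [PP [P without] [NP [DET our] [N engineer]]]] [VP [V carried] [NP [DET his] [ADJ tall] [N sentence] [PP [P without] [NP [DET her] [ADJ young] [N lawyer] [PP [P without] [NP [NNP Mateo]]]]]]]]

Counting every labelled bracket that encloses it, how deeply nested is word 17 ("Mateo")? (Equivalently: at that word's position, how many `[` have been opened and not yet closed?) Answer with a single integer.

8

The word sits inside NNP, which is inside NP, inside PP, inside NP, inside PP, inside NP, inside VP, inside S — 8 brackets in all.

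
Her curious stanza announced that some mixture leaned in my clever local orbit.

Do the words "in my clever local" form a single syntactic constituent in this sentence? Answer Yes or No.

The smallest constituent containing the whole sequence is the prepositional phrase [PP in my clever local orbit], but the sequence is only part of it — it straddles the boundary between preposition "in" and noun phrase "my clever local orbit".

No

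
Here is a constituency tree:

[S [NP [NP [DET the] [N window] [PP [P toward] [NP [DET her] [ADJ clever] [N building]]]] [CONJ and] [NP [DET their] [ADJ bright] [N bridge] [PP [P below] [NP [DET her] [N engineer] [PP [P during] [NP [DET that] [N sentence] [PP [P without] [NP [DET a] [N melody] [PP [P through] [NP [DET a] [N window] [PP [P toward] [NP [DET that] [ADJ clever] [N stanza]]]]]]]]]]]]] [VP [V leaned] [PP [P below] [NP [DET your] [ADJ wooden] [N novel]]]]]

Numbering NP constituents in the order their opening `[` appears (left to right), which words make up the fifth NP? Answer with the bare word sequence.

her engineer during that sentence without a melody through a window toward that clever stanza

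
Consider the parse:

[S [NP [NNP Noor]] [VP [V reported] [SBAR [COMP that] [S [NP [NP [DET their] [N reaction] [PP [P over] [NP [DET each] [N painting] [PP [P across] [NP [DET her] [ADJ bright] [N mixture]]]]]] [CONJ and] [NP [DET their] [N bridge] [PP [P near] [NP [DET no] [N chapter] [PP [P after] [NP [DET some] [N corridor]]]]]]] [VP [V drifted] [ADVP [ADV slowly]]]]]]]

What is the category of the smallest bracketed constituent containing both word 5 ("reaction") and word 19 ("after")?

NP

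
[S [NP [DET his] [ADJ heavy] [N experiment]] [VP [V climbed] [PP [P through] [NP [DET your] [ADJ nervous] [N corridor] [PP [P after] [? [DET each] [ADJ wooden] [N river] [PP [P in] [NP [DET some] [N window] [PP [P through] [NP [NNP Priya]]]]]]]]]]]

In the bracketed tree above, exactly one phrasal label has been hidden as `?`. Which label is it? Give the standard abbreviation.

NP

Looking at what the `?` directly dominates — DET 'each', ADJ 'wooden', N 'river', PP — this is a noun phrase (NP).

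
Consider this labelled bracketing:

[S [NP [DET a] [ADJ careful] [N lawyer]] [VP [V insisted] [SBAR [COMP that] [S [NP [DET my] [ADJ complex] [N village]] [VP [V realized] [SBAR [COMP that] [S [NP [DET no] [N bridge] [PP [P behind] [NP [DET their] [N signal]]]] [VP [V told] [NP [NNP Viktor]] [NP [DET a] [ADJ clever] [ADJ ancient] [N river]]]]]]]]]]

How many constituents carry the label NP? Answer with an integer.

6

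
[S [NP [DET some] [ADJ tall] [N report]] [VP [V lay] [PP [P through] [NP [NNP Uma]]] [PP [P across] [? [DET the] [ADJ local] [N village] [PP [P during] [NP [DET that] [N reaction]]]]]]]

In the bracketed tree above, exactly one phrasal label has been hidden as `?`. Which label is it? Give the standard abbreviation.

A constituent whose immediate children are DET 'the', ADJ 'local', N 'village', PP is a noun phrase: NP.

NP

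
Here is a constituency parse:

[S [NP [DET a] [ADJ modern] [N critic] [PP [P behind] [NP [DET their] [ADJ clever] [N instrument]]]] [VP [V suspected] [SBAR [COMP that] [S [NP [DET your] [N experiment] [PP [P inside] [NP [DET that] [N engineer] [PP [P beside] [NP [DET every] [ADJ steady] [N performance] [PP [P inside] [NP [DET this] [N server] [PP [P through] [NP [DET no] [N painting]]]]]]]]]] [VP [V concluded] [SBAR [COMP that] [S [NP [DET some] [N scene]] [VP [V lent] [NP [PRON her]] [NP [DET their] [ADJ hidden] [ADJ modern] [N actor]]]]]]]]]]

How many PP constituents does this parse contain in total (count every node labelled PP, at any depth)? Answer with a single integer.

5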